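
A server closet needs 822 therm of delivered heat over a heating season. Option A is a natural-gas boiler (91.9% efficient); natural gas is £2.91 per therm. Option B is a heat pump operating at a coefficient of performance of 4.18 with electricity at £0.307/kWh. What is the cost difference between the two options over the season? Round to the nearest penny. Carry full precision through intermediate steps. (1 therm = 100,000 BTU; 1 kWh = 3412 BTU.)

Heat load = 822 therm × 100,000 = 82,200,000 BTU
Gas: input = 82,200,000 / 0.919 = 89,445,049 BTU = 894.5 therm → 894.5 × £2.91 = £2,602.85
Heat pump: 82,200,000 BTU / 3412 = 24,090 kWh heat; / 4.18 = 5,764 kWh in → × £0.307 = £1,769.40
Difference = |£2,602.85 − £1,769.40| = £833.46

£833.46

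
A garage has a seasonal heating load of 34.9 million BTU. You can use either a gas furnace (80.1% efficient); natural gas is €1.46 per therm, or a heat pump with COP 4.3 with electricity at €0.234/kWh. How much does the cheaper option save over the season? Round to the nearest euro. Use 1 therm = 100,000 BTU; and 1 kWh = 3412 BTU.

€80

Heat load = 34.9 × 10⁶ BTU = 34,900,000 BTU
Gas: input = 34,900,000 / 0.801 = 43,570,537 BTU = 435.7 therm → 435.7 × €1.46 = €636.13
Heat pump: 34,900,000 BTU / 3412 = 10,230 kWh heat; / 4.3 = 2,379 kWh in → × €0.234 = €556.63
Difference = |€636.13 − €556.63| = €79.50 ≈ €80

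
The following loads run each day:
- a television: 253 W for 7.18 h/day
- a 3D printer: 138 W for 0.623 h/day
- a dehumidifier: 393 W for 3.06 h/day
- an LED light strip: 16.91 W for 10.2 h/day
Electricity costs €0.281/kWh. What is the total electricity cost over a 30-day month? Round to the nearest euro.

television: 253 W × 7.18 h × 30 d = 54,496 Wh = 54.5 kWh
3D printer: 138 W × 0.623 h × 30 d = 2,579 Wh = 2.579 kWh
dehumidifier: 393 W × 3.06 h × 30 d = 36,077 Wh = 36.08 kWh
LED light strip: 16.91 W × 10.2 h × 30 d = 5,174 Wh = 5.174 kWh
Total energy = 54.5 + 2.579 + 36.08 + 5.174 = 98.33 kWh
Cost = 98.33 kWh × €0.281 = €27.63 ≈ €28

€28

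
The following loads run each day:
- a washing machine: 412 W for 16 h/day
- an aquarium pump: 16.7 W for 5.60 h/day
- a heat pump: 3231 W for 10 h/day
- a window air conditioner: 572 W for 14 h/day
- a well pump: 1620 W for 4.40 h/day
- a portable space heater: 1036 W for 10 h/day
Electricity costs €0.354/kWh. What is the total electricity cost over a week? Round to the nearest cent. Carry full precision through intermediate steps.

€159.81

washing machine: 412 W × 16 h × 7 d = 46,144 Wh = 46.14 kWh
aquarium pump: 16.7 W × 5.60 h × 7 d = 655 Wh = 0.6546 kWh
heat pump: 3231 W × 10 h × 7 d = 226,170 Wh = 226.2 kWh
window air conditioner: 572 W × 14 h × 7 d = 56,056 Wh = 56.06 kWh
well pump: 1620 W × 4.40 h × 7 d = 49,896 Wh = 49.9 kWh
portable space heater: 1036 W × 10 h × 7 d = 72,520 Wh = 72.52 kWh
Total energy = 46.14 + 0.6546 + 226.2 + 56.06 + 49.9 + 72.52 = 451.4 kWh
Cost = 451.4 kWh × €0.354 = €159.81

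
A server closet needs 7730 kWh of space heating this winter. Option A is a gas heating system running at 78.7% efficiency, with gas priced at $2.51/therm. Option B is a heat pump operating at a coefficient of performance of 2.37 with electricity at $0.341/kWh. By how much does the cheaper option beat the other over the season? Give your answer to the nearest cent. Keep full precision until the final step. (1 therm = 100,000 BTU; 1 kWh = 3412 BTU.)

$271.03

Heat load = 7730 kWh × 3412 = 26,374,760 BTU
Gas: input = 26,374,760 / 0.787 = 33,513,037 BTU = 335.1 therm → 335.1 × $2.51 = $841.18
Heat pump: 26,374,760 BTU / 3412 = 7,730 kWh heat; / 2.37 = 3,262 kWh in → × $0.341 = $1,112.21
Difference = |$841.18 − $1,112.21| = $271.03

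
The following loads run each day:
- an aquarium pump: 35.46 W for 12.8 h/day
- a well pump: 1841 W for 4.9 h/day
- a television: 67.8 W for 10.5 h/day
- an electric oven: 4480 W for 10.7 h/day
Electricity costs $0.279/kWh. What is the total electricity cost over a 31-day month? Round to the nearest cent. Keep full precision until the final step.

aquarium pump: 35.46 W × 12.8 h × 31 d = 14,071 Wh = 14.07 kWh
well pump: 1841 W × 4.9 h × 31 d = 279,648 Wh = 279.6 kWh
television: 67.8 W × 10.5 h × 31 d = 22,069 Wh = 22.07 kWh
electric oven: 4480 W × 10.7 h × 31 d = 1,486,016 Wh = 1,486 kWh
Total energy = 14.07 + 279.6 + 22.07 + 1,486 = 1,802 kWh
Cost = 1,802 kWh × $0.279 = $502.70

$502.70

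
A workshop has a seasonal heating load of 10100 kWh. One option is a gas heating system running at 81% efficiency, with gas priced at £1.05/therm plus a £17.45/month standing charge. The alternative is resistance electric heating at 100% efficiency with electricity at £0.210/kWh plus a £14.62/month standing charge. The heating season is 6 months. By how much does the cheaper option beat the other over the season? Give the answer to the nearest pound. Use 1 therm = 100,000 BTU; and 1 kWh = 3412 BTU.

£1657

Heat load = 10100 kWh × 3412 = 34,461,200 BTU
Gas: input = 34,461,200 / 0.81 = 42,544,691 BTU = 425.4 therm → 425.4 × £1.05 = £446.72; + 6 × £17.45 standing = £551.42
Electric: 34,461,200 BTU / 3412 = 10,100 kWh → × £0.210 = £2,121.00; + 6 × £14.62 standing = £2,208.72
Difference = |£551.42 − £2,208.72| = £1,657.30 ≈ £1657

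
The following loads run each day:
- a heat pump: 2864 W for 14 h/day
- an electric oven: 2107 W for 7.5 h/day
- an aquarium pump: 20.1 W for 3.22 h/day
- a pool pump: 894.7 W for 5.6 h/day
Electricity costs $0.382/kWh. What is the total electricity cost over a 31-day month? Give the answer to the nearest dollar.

$722

heat pump: 2864 W × 14 h × 31 d = 1,242,976 Wh = 1,243 kWh
electric oven: 2107 W × 7.5 h × 31 d = 489,878 Wh = 489.9 kWh
aquarium pump: 20.1 W × 3.22 h × 31 d = 2,006 Wh = 2.006 kWh
pool pump: 894.7 W × 5.6 h × 31 d = 155,320 Wh = 155.3 kWh
Total energy = 1,243 + 489.9 + 2.006 + 155.3 = 1,890 kWh
Cost = 1,890 kWh × $0.382 = $722.05 ≈ $722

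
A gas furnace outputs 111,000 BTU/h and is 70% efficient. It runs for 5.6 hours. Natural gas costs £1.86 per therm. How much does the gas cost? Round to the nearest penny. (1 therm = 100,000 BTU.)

£16.52

Heat delivered = 111,000 BTU/h × 5.6 h = 621,600 BTU
Gas input = 621,600 / 0.700 = 888,000 BTU
= 888,000 / 100,000 = 8.88 therm
Cost = 8.88 × £1.86/therm = £16.52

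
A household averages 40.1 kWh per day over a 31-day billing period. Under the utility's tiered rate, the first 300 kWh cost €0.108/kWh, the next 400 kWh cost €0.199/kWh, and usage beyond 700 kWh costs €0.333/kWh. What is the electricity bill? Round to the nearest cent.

€292.85

Usage = 40.1 kWh/day × 31 days = 1243.1 kWh
First 300 kWh × €0.108 = €32.40
Next 400 kWh × €0.199 = €79.60
Remaining 543.1 kWh × €0.333 = €180.85
Total = €292.85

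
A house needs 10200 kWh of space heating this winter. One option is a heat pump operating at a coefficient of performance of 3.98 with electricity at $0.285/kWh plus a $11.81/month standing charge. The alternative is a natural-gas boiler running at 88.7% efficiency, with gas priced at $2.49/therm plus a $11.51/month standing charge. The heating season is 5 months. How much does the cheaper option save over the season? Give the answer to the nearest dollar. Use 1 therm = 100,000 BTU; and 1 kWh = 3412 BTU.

$245

Heat load = 10200 kWh × 3412 = 34,802,400 BTU
Gas: input = 34,802,400 / 0.887 = 39,236,077 BTU = 392.4 therm → 392.4 × $2.49 = $976.98; + 5 × $11.51 standing = $1,034.53
Heat pump: 34,802,400 BTU / 3412 = 10,200 kWh heat; / 3.98 = 2,563 kWh in → × $0.285 = $730.40; + 5 × $11.81 standing = $789.45
Difference = |$1,034.53 − $789.45| = $245.08 ≈ $245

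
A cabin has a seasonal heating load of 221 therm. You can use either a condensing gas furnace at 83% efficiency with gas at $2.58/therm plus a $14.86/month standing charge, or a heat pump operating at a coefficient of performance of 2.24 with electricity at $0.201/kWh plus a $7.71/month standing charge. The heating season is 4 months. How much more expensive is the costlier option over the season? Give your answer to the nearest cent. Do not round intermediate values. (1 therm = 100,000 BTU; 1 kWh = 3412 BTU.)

$134.36

Heat load = 221 therm × 100,000 = 22,100,000 BTU
Gas: input = 22,100,000 / 0.830 = 26,626,506 BTU = 266.3 therm → 266.3 × $2.58 = $686.96; + 4 × $14.86 standing = $746.40
Heat pump: 22,100,000 BTU / 3412 = 6,477 kWh heat; / 2.24 = 2,892 kWh in → × $0.201 = $581.21; + 4 × $7.71 standing = $612.05
Difference = |$746.40 − $612.05| = $134.36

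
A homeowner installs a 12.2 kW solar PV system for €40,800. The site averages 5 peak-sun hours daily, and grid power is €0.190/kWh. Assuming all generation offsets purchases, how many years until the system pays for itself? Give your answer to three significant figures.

9.64 years

Daily generation = 12.2 kW × 5 h = 61 kWh
Annual generation = 61 × 365 = 22265 kWh
Annual savings = 22265 × €0.190 = €4,230.35
Payback = €40,800 / €4,230.35 = 9.64 years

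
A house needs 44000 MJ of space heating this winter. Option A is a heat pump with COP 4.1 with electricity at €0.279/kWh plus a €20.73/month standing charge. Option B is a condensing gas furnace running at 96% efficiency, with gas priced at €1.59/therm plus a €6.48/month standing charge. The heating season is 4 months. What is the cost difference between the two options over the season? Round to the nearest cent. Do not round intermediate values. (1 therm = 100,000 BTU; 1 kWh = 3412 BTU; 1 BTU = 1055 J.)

€198.03

Heat load = 44000 MJ = 44,000,000,000 J / 1055 = 41,706,161 BTU
Gas: input = 41,706,161 / 0.96 = 43,443,918 BTU = 434.4 therm → 434.4 × €1.59 = €690.76; + 4 × €6.48 standing = €716.68
Heat pump: 41,706,161 BTU / 3412 = 12,220 kWh heat; / 4.1 = 2,981 kWh in → × €0.279 = €831.79; + 4 × €20.73 standing = €914.71
Difference = |€716.68 − €914.71| = €198.03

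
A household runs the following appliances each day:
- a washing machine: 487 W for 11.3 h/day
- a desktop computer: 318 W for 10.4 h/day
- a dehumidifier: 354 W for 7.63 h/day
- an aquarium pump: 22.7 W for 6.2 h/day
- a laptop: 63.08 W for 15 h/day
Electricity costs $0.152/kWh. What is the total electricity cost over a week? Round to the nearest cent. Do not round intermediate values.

$13.40

washing machine: 487 W × 11.3 h × 7 d = 38,522 Wh = 38.52 kWh
desktop computer: 318 W × 10.4 h × 7 d = 23,150 Wh = 23.15 kWh
dehumidifier: 354 W × 7.63 h × 7 d = 18,907 Wh = 18.91 kWh
aquarium pump: 22.7 W × 6.2 h × 7 d = 985 Wh = 0.9852 kWh
laptop: 63.08 W × 15 h × 7 d = 6,623 Wh = 6.623 kWh
Total energy = 38.52 + 23.15 + 18.91 + 0.9852 + 6.623 = 88.19 kWh
Cost = 88.19 kWh × $0.152 = $13.40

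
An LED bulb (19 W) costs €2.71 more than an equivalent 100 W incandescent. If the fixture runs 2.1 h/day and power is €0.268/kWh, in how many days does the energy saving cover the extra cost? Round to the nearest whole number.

59 days

Power saved = 100 − 19 = 81 W
Daily energy saved = 81 W × 2.1 h = 170.1 Wh = 0.1701 kWh
Daily savings = 0.1701 × €0.268 = €0.0456
Payback = €2.71 / €0.0456 per day = 59.45 days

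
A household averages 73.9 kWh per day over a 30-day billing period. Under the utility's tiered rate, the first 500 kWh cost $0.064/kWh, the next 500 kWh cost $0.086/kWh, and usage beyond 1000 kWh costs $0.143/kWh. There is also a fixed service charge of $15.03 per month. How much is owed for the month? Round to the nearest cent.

$264.06

Usage = 73.9 kWh/day × 30 days = 2217 kWh
First 500 kWh × $0.064 = $32.00
Next 500 kWh × $0.086 = $43.00
Remaining 1217 kWh × $0.143 = $174.03
Energy charge = $249.03; + service $15.03 = $264.06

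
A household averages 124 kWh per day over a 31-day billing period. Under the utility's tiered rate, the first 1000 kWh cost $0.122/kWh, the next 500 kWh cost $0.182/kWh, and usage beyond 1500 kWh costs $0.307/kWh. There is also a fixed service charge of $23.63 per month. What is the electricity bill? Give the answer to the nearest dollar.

$956

Usage = 124 kWh/day × 31 days = 3844 kWh
First 1000 kWh × $0.122 = $122.00
Next 500 kWh × $0.182 = $91.00
Remaining 2344 kWh × $0.307 = $719.61
Energy charge = $932.61; + service $23.63 = $956.24 ≈ $956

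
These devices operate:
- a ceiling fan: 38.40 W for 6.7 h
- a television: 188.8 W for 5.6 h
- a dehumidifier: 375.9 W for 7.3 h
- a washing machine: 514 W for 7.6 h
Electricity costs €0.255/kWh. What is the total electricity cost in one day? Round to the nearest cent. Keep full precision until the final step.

ceiling fan: 38.40 W × 6.7 h = 257 Wh = 0.2573 kWh
television: 188.8 W × 5.6 h = 1,057 Wh = 1.057 kWh
dehumidifier: 375.9 W × 7.3 h = 2,744 Wh = 2.744 kWh
washing machine: 514 W × 7.6 h = 3,906 Wh = 3.906 kWh
Total energy = 0.2573 + 1.057 + 2.744 + 3.906 = 7.965 kWh
Cost = 7.965 kWh × €0.255 = €2.03

€2.03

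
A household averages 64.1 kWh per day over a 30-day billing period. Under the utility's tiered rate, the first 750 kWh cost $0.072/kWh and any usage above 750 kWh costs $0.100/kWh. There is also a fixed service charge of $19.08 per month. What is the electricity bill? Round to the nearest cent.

$190.38

Usage = 64.1 kWh/day × 30 days = 1923 kWh
First 750 kWh × $0.072 = $54.00
Remaining 1173 kWh × $0.100 = $117.30
Energy charge = $171.30; + service $19.08 = $190.38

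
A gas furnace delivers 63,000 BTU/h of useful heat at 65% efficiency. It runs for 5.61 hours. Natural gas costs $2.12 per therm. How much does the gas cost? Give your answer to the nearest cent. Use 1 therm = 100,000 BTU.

$11.53

Heat delivered = 63,000 BTU/h × 5.61 h = 353,430 BTU
Gas input = 353,430 / 0.65 = 543,738 BTU
= 543,738 / 100,000 = 5.437 therm
Cost = 5.437 × $2.12/therm = $11.53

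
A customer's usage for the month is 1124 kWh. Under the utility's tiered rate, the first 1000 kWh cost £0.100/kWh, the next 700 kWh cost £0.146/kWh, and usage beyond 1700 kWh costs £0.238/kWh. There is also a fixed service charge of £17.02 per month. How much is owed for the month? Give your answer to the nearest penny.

£135.12

First 1000 kWh × £0.100 = £100.00
Next 124 kWh × £0.146 = £18.10
Remaining tier: 0 kWh (not reached)
Energy charge = £118.10; + service £17.02 = £135.12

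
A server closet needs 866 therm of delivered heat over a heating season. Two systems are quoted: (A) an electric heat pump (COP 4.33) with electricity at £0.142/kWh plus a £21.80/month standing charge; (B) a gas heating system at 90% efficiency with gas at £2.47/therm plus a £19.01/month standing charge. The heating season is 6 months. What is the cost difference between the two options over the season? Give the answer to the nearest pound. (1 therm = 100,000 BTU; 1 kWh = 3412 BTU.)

£1528

Heat load = 866 therm × 100,000 = 86,600,000 BTU
Gas: input = 86,600,000 / 0.90 = 96,222,222 BTU = 962.2 therm → 962.2 × £2.47 = £2,376.69; + 6 × £19.01 standing = £2,490.75
Heat pump: 86,600,000 BTU / 3412 = 25,380 kWh heat; / 4.33 = 5,862 kWh in → × £0.142 = £832.36; + 6 × £21.80 standing = £963.16
Difference = |£2,490.75 − £963.16| = £1,527.59 ≈ £1528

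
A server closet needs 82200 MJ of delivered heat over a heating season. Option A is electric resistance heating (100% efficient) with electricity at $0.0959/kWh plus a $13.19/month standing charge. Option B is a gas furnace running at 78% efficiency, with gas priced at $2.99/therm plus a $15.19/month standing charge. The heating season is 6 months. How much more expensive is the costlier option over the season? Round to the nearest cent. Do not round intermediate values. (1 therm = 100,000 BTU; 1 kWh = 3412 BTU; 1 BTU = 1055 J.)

$808.81

Heat load = 82200 MJ = 82,200,000,000 J / 1055 = 77,914,692 BTU
Gas: input = 77,914,692 / 0.78 = 99,890,631 BTU = 998.9 therm → 998.9 × $2.99 = $2,986.73; + 6 × $15.19 standing = $3,077.87
Electric: 77,914,692 BTU / 3412 = 22,840 kWh → × $0.0959 = $2,189.92; + 6 × $13.19 standing = $2,269.06
Difference = |$3,077.87 − $2,269.06| = $808.81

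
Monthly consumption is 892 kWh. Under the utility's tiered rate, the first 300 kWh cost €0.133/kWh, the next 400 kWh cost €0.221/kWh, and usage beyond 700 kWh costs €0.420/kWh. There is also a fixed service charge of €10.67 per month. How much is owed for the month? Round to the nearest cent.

First 300 kWh × €0.133 = €39.90
Next 400 kWh × €0.221 = €88.40
Remaining 192 kWh × €0.420 = €80.64
Energy charge = €208.94; + service €10.67 = €219.61

€219.61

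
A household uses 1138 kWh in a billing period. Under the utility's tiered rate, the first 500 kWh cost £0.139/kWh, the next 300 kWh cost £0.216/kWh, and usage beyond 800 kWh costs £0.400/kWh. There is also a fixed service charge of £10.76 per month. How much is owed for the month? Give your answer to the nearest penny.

£280.26

First 500 kWh × £0.139 = £69.50
Next 300 kWh × £0.216 = £64.80
Remaining 338 kWh × £0.400 = £135.20
Energy charge = £269.50; + service £10.76 = £280.26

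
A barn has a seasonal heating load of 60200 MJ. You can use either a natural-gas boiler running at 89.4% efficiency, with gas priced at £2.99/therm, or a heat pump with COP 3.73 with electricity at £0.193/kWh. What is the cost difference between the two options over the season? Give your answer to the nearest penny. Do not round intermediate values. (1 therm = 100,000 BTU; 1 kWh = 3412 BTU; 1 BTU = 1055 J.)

Heat load = 60200 MJ = 60,200,000,000 J / 1055 = 57,061,611 BTU
Gas: input = 57,061,611 / 0.894 = 63,827,306 BTU = 638.3 therm → 638.3 × £2.99 = £1,908.44
Heat pump: 57,061,611 BTU / 3412 = 16,720 kWh heat; / 3.73 = 4,484 kWh in → × £0.193 = £865.33
Difference = |£1,908.44 − £865.33| = £1,043.10

£1043.10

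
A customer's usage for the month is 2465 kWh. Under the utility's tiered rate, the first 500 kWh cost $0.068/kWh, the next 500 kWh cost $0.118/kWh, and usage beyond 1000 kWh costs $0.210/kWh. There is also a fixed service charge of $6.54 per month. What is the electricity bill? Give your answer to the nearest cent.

First 500 kWh × $0.068 = $34.00
Next 500 kWh × $0.118 = $59.00
Remaining 1465 kWh × $0.210 = $307.65
Energy charge = $400.65; + service $6.54 = $407.19

$407.19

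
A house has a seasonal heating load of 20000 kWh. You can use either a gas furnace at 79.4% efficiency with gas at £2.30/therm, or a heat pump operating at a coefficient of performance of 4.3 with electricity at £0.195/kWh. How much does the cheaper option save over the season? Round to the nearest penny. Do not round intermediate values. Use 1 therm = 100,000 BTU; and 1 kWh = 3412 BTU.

£1069.75

Heat load = 20000 kWh × 3412 = 68,240,000 BTU
Gas: input = 68,240,000 / 0.794 = 85,944,584 BTU = 859.4 therm → 859.4 × £2.30 = £1,976.73
Heat pump: 68,240,000 BTU / 3412 = 20,000 kWh heat; / 4.3 = 4,651 kWh in → × £0.195 = £906.98
Difference = |£1,976.73 − £906.98| = £1,069.75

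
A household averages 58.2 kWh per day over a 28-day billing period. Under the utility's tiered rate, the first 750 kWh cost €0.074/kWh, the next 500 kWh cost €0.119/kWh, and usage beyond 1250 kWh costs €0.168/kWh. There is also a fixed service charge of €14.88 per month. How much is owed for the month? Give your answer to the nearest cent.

Usage = 58.2 kWh/day × 28 days = 1629.6 kWh
First 750 kWh × €0.074 = €55.50
Next 500 kWh × €0.119 = €59.50
Remaining 379.6 kWh × €0.168 = €63.77
Energy charge = €178.77; + service €14.88 = €193.65

€193.65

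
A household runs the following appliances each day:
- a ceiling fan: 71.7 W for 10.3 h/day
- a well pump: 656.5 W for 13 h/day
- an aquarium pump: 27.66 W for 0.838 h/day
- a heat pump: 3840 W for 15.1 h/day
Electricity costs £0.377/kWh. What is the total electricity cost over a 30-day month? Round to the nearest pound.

ceiling fan: 71.7 W × 10.3 h × 30 d = 22,155 Wh = 22.16 kWh
well pump: 656.5 W × 13 h × 30 d = 256,035 Wh = 256 kWh
aquarium pump: 27.66 W × 0.838 h × 30 d = 695 Wh = 0.6954 kWh
heat pump: 3840 W × 15.1 h × 30 d = 1,739,520 Wh = 1,740 kWh
Total energy = 22.16 + 256 + 0.6954 + 1,740 = 2,018 kWh
Cost = 2,018 kWh × £0.377 = £760.94 ≈ £761

£761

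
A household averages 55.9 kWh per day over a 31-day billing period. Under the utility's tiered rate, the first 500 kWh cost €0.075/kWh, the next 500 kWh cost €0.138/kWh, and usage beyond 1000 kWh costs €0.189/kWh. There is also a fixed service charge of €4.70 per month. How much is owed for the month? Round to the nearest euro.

Usage = 55.9 kWh/day × 31 days = 1732.9 kWh
First 500 kWh × €0.075 = €37.50
Next 500 kWh × €0.138 = €69.00
Remaining 732.9 kWh × €0.189 = €138.52
Energy charge = €245.02; + service €4.70 = €249.72 ≈ €250

€250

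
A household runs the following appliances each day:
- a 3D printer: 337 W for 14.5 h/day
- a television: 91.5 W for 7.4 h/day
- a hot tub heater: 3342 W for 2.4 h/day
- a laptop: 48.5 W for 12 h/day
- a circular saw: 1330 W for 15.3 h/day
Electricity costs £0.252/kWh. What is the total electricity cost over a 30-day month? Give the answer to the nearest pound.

£261

3D printer: 337 W × 14.5 h × 30 d = 146,595 Wh = 146.6 kWh
television: 91.5 W × 7.4 h × 30 d = 20,313 Wh = 20.31 kWh
hot tub heater: 3342 W × 2.4 h × 30 d = 240,624 Wh = 240.6 kWh
laptop: 48.5 W × 12 h × 30 d = 17,460 Wh = 17.46 kWh
circular saw: 1330 W × 15.3 h × 30 d = 610,470 Wh = 610.5 kWh
Total energy = 146.6 + 20.31 + 240.6 + 17.46 + 610.5 = 1,035 kWh
Cost = 1,035 kWh × £0.252 = £260.94 ≈ £261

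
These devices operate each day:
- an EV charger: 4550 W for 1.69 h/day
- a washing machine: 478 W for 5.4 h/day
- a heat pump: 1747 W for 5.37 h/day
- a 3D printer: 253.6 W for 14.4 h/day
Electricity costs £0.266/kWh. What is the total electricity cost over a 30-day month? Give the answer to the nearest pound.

£186

EV charger: 4550 W × 1.69 h × 30 d = 230,685 Wh = 230.7 kWh
washing machine: 478 W × 5.4 h × 30 d = 77,436 Wh = 77.44 kWh
heat pump: 1747 W × 5.37 h × 30 d = 281,442 Wh = 281.4 kWh
3D printer: 253.6 W × 14.4 h × 30 d = 109,555 Wh = 109.6 kWh
Total energy = 230.7 + 77.44 + 281.4 + 109.6 = 699.1 kWh
Cost = 699.1 kWh × £0.266 = £185.97 ≈ £186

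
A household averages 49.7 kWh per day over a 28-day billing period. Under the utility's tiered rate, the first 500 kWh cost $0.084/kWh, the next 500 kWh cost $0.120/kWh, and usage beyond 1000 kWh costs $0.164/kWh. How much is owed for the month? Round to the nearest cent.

Usage = 49.7 kWh/day × 28 days = 1391.6 kWh
First 500 kWh × $0.084 = $42.00
Next 500 kWh × $0.120 = $60.00
Remaining 391.6 kWh × $0.164 = $64.22
Total = $166.22

$166.22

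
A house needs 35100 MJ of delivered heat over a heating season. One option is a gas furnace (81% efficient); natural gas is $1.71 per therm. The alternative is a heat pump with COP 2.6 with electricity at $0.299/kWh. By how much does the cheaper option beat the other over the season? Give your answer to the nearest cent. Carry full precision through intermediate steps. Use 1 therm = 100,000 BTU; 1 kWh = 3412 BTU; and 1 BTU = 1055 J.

$418.99

Heat load = 35100 MJ = 35,100,000,000 J / 1055 = 33,270,142 BTU
Gas: input = 33,270,142 / 0.81 = 41,074,250 BTU = 410.7 therm → 410.7 × $1.71 = $702.37
Heat pump: 33,270,142 BTU / 3412 = 9,751 kWh heat; / 2.6 = 3,750 kWh in → × $0.299 = $1,121.36
Difference = |$702.37 − $1,121.36| = $418.99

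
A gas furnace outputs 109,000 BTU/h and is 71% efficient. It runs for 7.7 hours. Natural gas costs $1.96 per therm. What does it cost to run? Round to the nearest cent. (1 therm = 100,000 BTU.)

Heat delivered = 109,000 BTU/h × 7.7 h = 839,300 BTU
Gas input = 839,300 / 0.71 = 1,182,113 BTU
= 1,182,113 / 100,000 = 11.82 therm
Cost = 11.82 × $1.96/therm = $23.17

$23.17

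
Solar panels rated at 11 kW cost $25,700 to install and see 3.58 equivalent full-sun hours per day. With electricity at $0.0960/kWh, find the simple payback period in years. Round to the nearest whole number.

19 years

Daily generation = 11 kW × 3.58 h = 39.38 kWh
Annual generation = 39.38 × 365 = 14374 kWh
Annual savings = 14374 × $0.0960 = $1,379.88
Payback = $25,700 / $1,379.88 = 18.6 years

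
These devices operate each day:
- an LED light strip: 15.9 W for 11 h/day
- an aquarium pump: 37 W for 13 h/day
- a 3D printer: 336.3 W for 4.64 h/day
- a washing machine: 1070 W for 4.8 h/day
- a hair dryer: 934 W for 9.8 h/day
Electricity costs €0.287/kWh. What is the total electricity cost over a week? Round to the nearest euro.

LED light strip: 15.9 W × 11 h × 7 d = 1,224 Wh = 1.224 kWh
aquarium pump: 37 W × 13 h × 7 d = 3,367 Wh = 3.367 kWh
3D printer: 336.3 W × 4.64 h × 7 d = 10,923 Wh = 10.92 kWh
washing machine: 1070 W × 4.8 h × 7 d = 35,952 Wh = 35.95 kWh
hair dryer: 934 W × 9.8 h × 7 d = 64,072 Wh = 64.07 kWh
Total energy = 1.224 + 3.367 + 10.92 + 35.95 + 64.07 = 115.5 kWh
Cost = 115.5 kWh × €0.287 = €33.16 ≈ €33

€33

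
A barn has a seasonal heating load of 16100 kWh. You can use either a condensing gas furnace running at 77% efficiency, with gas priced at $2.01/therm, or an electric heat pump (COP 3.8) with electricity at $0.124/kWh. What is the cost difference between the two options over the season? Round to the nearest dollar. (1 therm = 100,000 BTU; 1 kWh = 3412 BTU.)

$909

Heat load = 16100 kWh × 3412 = 54,933,200 BTU
Gas: input = 54,933,200 / 0.770 = 71,341,818 BTU = 713.4 therm → 713.4 × $2.01 = $1,433.97
Heat pump: 54,933,200 BTU / 3412 = 16,100 kWh heat; / 3.8 = 4,237 kWh in → × $0.124 = $525.37
Difference = |$1,433.97 − $525.37| = $908.60 ≈ $909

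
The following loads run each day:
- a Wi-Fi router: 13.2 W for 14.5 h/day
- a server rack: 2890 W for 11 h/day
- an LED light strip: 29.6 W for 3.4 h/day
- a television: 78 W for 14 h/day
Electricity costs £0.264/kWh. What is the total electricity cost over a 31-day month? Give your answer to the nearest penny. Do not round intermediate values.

£271.50

Wi-Fi router: 13.2 W × 14.5 h × 31 d = 5,933 Wh = 5.933 kWh
server rack: 2890 W × 11 h × 31 d = 985,490 Wh = 985.5 kWh
LED light strip: 29.6 W × 3.4 h × 31 d = 3,120 Wh = 3.12 kWh
television: 78 W × 14 h × 31 d = 33,852 Wh = 33.85 kWh
Total energy = 5.933 + 985.5 + 3.12 + 33.85 = 1,028 kWh
Cost = 1,028 kWh × £0.264 = £271.50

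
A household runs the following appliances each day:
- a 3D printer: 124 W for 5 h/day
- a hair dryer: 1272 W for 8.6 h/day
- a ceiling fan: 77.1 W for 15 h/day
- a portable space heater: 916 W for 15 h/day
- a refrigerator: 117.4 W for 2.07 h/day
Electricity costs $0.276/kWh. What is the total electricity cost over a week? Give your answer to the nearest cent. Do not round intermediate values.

3D printer: 124 W × 5 h × 7 d = 4,340 Wh = 4.34 kWh
hair dryer: 1272 W × 8.6 h × 7 d = 76,574 Wh = 76.57 kWh
ceiling fan: 77.1 W × 15 h × 7 d = 8,096 Wh = 8.095 kWh
portable space heater: 916 W × 15 h × 7 d = 96,180 Wh = 96.18 kWh
refrigerator: 117.4 W × 2.07 h × 7 d = 1,701 Wh = 1.701 kWh
Total energy = 4.34 + 76.57 + 8.095 + 96.18 + 1.701 = 186.9 kWh
Cost = 186.9 kWh × $0.276 = $51.58

$51.58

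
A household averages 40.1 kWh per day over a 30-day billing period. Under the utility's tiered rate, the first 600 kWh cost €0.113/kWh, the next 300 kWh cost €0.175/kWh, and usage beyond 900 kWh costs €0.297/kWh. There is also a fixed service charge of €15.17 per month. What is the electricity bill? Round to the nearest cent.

€225.46

Usage = 40.1 kWh/day × 30 days = 1203 kWh
First 600 kWh × €0.113 = €67.80
Next 300 kWh × €0.175 = €52.50
Remaining 303 kWh × €0.297 = €89.99
Energy charge = €210.29; + service €15.17 = €225.46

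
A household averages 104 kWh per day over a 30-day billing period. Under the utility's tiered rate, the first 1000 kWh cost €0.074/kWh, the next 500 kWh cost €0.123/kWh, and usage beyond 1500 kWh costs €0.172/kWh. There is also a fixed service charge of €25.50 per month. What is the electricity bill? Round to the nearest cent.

Usage = 104 kWh/day × 30 days = 3120 kWh
First 1000 kWh × €0.074 = €74.00
Next 500 kWh × €0.123 = €61.50
Remaining 1620 kWh × €0.172 = €278.64
Energy charge = €414.14; + service €25.50 = €439.64

€439.64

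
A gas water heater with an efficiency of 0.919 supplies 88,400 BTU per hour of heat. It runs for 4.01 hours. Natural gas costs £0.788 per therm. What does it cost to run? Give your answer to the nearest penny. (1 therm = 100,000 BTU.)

£3.04

Heat delivered = 88,400 BTU/h × 4.01 h = 354,484 BTU
Gas input = 354,484 / 0.919 = 385,728 BTU
= 385,728 / 100,000 = 3.857 therm
Cost = 3.857 × £0.788/therm = £3.04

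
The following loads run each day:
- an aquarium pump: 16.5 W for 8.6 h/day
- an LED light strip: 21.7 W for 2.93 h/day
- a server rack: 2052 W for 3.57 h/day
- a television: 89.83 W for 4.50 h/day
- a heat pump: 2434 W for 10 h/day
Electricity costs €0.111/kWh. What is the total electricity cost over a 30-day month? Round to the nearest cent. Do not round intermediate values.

aquarium pump: 16.5 W × 8.6 h × 30 d = 4,257 Wh = 4.257 kWh
LED light strip: 21.7 W × 2.93 h × 30 d = 1,907 Wh = 1.907 kWh
server rack: 2052 W × 3.57 h × 30 d = 219,769 Wh = 219.8 kWh
television: 89.83 W × 4.50 h × 30 d = 12,127 Wh = 12.13 kWh
heat pump: 2434 W × 10 h × 30 d = 730,200 Wh = 730.2 kWh
Total energy = 4.257 + 1.907 + 219.8 + 12.13 + 730.2 = 968.3 kWh
Cost = 968.3 kWh × €0.111 = €107.48

€107.48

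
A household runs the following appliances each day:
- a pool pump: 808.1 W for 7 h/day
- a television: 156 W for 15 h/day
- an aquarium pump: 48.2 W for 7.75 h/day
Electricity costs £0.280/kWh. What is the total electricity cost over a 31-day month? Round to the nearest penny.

pool pump: 808.1 W × 7 h × 31 d = 175,358 Wh = 175.4 kWh
television: 156 W × 15 h × 31 d = 72,540 Wh = 72.54 kWh
aquarium pump: 48.2 W × 7.75 h × 31 d = 11,580 Wh = 11.58 kWh
Total energy = 175.4 + 72.54 + 11.58 = 259.5 kWh
Cost = 259.5 kWh × £0.280 = £72.65

£72.65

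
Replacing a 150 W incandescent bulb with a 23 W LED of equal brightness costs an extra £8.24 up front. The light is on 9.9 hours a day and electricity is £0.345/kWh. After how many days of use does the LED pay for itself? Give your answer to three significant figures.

19 days

Power saved = 150 − 23 = 127 W
Daily energy saved = 127 W × 9.9 h = 1257 Wh = 1.2573 kWh
Daily savings = 1.2573 × £0.345 = £0.4338
Payback = £8.24 / £0.4338 per day = 19 days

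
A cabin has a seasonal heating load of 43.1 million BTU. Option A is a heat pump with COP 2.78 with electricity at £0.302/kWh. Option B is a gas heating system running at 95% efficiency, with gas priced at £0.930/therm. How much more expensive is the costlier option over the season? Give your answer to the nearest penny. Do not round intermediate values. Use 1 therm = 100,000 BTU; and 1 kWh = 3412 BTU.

£950.31

Heat load = 43.1 × 10⁶ BTU = 43,100,000 BTU
Gas: input = 43,100,000 / 0.95 = 45,368,421 BTU = 453.7 therm → 453.7 × £0.930 = £421.93
Heat pump: 43,100,000 BTU / 3412 = 12,630 kWh heat; / 2.78 = 4,544 kWh in → × £0.302 = £1,372.24
Difference = |£421.93 − £1,372.24| = £950.31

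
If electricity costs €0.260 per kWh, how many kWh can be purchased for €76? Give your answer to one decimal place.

€76 / €0.260 per kWh = 292.3 kWh

292.3 kWh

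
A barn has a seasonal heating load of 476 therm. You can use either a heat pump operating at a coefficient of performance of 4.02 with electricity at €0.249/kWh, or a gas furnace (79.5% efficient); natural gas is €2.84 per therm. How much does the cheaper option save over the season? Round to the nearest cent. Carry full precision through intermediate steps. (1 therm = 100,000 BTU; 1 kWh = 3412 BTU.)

Heat load = 476 therm × 100,000 = 47,600,000 BTU
Gas: input = 47,600,000 / 0.795 = 59,874,214 BTU = 598.7 therm → 598.7 × €2.84 = €1,700.43
Heat pump: 47,600,000 BTU / 3412 = 13,950 kWh heat; / 4.02 = 3,470 kWh in → × €0.249 = €864.11
Difference = |€1,700.43 − €864.11| = €836.31

€836.31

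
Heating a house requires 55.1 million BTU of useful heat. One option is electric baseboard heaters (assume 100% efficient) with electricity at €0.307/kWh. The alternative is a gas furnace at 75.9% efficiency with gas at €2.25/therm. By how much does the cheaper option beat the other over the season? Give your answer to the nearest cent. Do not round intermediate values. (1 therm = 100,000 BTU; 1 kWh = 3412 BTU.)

Heat load = 55.1 × 10⁶ BTU = 55,100,000 BTU
Gas: input = 55,100,000 / 0.759 = 72,595,520 BTU = 726 therm → 726 × €2.25 = €1,633.40
Electric: 55,100,000 BTU / 3412 = 16,150 kWh → × €0.307 = €4,957.71
Difference = |€1,633.40 − €4,957.71| = €3,324.31

€3324.31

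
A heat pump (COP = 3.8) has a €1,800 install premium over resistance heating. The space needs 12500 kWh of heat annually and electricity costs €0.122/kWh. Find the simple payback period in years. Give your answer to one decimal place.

1.6 years

Resistance: 12500 kWh × €0.122 = €1,525.00/yr
Heat pump: 12500 / 3.8 = 3289 kWh in → × €0.122 = €401.32/yr
Annual savings = €1,123.68
Payback = €1,800 / €1,123.68 = 1.6 years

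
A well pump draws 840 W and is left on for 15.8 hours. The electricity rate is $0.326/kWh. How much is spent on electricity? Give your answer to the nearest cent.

Energy = 840 W × 15.8 h = 13,272 Wh = 13.27 kWh
Cost = 13.27 kWh × $0.326/kWh = $4.33

$4.33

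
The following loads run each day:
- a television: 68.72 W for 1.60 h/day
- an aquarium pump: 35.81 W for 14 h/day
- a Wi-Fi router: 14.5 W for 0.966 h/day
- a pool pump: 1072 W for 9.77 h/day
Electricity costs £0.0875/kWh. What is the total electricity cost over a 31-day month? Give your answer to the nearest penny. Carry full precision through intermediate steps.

£30.11

television: 68.72 W × 1.60 h × 31 d = 3,409 Wh = 3.409 kWh
aquarium pump: 35.81 W × 14 h × 31 d = 15,542 Wh = 15.54 kWh
Wi-Fi router: 14.5 W × 0.966 h × 31 d = 434 Wh = 0.4342 kWh
pool pump: 1072 W × 9.77 h × 31 d = 324,677 Wh = 324.7 kWh
Total energy = 3.409 + 15.54 + 0.4342 + 324.7 = 344.1 kWh
Cost = 344.1 kWh × £0.0875 = £30.11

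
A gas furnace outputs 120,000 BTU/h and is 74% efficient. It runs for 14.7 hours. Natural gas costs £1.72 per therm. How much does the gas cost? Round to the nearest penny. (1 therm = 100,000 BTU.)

Heat delivered = 120,000 BTU/h × 14.7 h = 1,764,000 BTU
Gas input = 1,764,000 / 0.74 = 2,383,784 BTU
= 2,383,784 / 100,000 = 23.84 therm
Cost = 23.84 × £1.72/therm = £41.00

£41.00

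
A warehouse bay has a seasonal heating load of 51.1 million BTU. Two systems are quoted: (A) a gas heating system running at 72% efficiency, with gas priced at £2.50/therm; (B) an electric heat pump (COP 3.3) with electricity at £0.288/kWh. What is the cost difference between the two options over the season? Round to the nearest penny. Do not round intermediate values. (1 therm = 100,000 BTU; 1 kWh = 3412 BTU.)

Heat load = 51.1 × 10⁶ BTU = 51,100,000 BTU
Gas: input = 51,100,000 / 0.72 = 70,972,222 BTU = 709.7 therm → 709.7 × £2.50 = £1,774.31
Heat pump: 51,100,000 BTU / 3412 = 14,980 kWh heat; / 3.3 = 4,538 kWh in → × £0.288 = £1,307.04
Difference = |£1,774.31 − £1,307.04| = £467.26

£467.26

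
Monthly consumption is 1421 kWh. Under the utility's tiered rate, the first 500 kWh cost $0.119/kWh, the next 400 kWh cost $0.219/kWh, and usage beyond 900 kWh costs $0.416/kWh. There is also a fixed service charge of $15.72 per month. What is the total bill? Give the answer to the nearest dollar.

First 500 kWh × $0.119 = $59.50
Next 400 kWh × $0.219 = $87.60
Remaining 521 kWh × $0.416 = $216.74
Energy charge = $363.84; + service $15.72 = $379.56 ≈ $380

$380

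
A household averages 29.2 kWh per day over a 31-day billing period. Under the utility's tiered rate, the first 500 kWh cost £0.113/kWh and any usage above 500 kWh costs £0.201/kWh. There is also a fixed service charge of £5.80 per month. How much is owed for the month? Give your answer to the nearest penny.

Usage = 29.2 kWh/day × 31 days = 905.2 kWh
First 500 kWh × £0.113 = £56.50
Remaining 405.2 kWh × £0.201 = £81.45
Energy charge = £137.95; + service £5.80 = £143.75

£143.75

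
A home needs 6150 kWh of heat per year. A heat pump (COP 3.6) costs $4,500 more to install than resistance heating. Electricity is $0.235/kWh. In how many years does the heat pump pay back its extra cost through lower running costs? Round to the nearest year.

Resistance: 6150 kWh × $0.235 = $1,445.25/yr
Heat pump: 6150 / 3.6 = 1708 kWh in → × $0.235 = $401.46/yr
Annual savings = $1,043.79
Payback = $4,500 / $1,043.79 = 4.31 years

4 years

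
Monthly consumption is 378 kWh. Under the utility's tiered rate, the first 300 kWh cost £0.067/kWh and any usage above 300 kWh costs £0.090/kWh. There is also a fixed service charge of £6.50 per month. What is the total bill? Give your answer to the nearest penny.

First 300 kWh × £0.067 = £20.10
Remaining 78 kWh × £0.090 = £7.02
Energy charge = £27.12; + service £6.50 = £33.62

£33.62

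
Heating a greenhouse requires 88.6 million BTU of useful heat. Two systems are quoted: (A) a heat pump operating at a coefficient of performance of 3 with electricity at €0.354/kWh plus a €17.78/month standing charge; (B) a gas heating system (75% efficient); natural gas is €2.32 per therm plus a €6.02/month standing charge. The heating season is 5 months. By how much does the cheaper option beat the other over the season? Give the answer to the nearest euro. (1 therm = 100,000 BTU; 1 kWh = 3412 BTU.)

Heat load = 88.6 × 10⁶ BTU = 88,600,000 BTU
Gas: input = 88,600,000 / 0.75 = 118,133,333 BTU = 1,181 therm → 1,181 × €2.32 = €2,740.69; + 5 × €6.02 standing = €2,770.79
Heat pump: 88,600,000 BTU / 3412 = 25,970 kWh heat; / 3 = 8,656 kWh in → × €0.354 = €3,064.13; + 5 × €17.78 standing = €3,153.03
Difference = |€2,770.79 − €3,153.03| = €382.23 ≈ €382

€382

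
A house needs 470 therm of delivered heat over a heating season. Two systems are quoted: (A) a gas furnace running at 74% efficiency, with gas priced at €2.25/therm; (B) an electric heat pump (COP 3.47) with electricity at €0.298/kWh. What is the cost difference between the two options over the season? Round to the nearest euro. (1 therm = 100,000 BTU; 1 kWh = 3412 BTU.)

Heat load = 470 therm × 100,000 = 47,000,000 BTU
Gas: input = 47,000,000 / 0.74 = 63,513,514 BTU = 635.1 therm → 635.1 × €2.25 = €1,429.05
Heat pump: 47,000,000 BTU / 3412 = 13,770 kWh heat; / 3.47 = 3,970 kWh in → × €0.298 = €1,182.98
Difference = |€1,429.05 − €1,182.98| = €246.08 ≈ €246

€246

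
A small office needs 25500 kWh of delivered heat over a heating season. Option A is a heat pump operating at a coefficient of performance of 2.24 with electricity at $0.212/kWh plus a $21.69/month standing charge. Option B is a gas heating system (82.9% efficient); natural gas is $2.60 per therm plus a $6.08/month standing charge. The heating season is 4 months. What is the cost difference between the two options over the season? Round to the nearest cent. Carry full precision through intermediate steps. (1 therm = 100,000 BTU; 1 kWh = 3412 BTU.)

Heat load = 25500 kWh × 3412 = 87,006,000 BTU
Gas: input = 87,006,000 / 0.829 = 104,952,955 BTU = 1,050 therm → 1,050 × $2.60 = $2,728.78; + 4 × $6.08 standing = $2,753.10
Heat pump: 87,006,000 BTU / 3412 = 25,500 kWh heat; / 2.24 = 11,380 kWh in → × $0.212 = $2,413.39; + 4 × $21.69 standing = $2,500.15
Difference = |$2,753.10 − $2,500.15| = $252.94

$252.94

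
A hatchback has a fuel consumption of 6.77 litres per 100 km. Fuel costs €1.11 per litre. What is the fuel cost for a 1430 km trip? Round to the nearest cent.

Fuel = 6.77 L/100 km × 1430 km / 100 = 96.81 L
Cost = 96.81 L × €1.11/L = €107.46

€107.46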